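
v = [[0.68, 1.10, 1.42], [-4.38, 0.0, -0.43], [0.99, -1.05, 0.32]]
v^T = [[0.68, -4.38, 0.99], [1.1, 0.00, -1.05], [1.42, -0.43, 0.32]]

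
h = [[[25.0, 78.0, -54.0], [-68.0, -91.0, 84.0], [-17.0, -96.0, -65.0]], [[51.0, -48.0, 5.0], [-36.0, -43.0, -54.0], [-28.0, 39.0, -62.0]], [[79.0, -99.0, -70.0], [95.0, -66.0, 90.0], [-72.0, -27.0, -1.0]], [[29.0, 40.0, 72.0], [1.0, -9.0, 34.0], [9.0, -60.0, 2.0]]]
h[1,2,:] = [-28.0, 39.0, -62.0]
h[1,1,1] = -43.0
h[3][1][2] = 34.0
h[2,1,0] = 95.0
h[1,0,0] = 51.0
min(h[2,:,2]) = -70.0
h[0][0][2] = -54.0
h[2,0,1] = -99.0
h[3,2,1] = -60.0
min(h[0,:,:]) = -96.0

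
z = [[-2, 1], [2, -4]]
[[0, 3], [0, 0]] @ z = [[6, -12], [0, 0]]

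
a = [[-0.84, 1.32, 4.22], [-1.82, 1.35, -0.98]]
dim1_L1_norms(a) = [6.38, 4.15]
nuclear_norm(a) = 6.97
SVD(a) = [[-1.00, 0.06], [0.06, 1.00]] @ diag([4.506026834257739, 2.4591507007398254]) @ [[0.16, -0.28, -0.95], [-0.76, 0.58, -0.3]]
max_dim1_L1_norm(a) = 6.38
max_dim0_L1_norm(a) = 5.2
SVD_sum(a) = [[-0.73,  1.24,  4.26], [0.04,  -0.07,  -0.25]] + [[-0.11,0.08,-0.04], [-1.86,1.42,-0.73]]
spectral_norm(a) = 4.51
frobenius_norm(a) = 5.13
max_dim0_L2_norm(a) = 4.33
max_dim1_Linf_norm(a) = 4.22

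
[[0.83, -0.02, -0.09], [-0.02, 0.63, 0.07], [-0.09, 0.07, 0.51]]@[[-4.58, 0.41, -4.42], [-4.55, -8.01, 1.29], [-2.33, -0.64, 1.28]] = [[-3.5, 0.56, -3.81], [-2.94, -5.1, 0.99], [-1.09, -0.92, 1.14]]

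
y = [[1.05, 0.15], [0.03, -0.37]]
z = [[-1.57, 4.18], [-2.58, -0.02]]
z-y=[[-2.62,4.03], [-2.61,0.35]]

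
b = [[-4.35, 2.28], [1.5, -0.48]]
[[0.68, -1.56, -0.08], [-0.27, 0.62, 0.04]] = b@[[-0.22, 0.50, 0.03], [-0.12, 0.27, 0.02]]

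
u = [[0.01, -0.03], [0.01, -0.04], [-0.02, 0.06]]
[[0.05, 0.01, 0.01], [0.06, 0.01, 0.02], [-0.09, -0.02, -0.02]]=u@ [[1.54, 0.14, -1.59],[-1.0, -0.30, -0.85]]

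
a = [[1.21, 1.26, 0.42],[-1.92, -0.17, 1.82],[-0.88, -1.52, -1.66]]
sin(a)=[[2.13,2.25,1.0],[-3.77,-0.74,2.58],[-1.07,-2.39,-2.67]]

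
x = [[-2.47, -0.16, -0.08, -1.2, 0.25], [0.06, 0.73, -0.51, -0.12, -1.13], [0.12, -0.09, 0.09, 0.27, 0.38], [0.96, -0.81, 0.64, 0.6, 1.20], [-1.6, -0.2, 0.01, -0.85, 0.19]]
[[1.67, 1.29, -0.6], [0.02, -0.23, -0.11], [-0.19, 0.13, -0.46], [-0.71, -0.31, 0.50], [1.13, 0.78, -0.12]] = x @ [[-0.80, -0.69, 0.78],  [0.87, -0.13, -1.32],  [2.20, -0.76, 1.38],  [-0.11, 0.49, -1.27],  [-0.48, 0.37, -1.2]]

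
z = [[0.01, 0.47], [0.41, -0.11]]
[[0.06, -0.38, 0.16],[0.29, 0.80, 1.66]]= z@ [[0.75, 1.73, 4.12],[0.12, -0.85, 0.25]]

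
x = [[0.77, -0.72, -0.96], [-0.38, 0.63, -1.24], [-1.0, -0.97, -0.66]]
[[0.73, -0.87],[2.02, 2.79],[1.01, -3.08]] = x@[[-0.43, 0.66], [0.31, 3.09], [-1.34, -0.88]]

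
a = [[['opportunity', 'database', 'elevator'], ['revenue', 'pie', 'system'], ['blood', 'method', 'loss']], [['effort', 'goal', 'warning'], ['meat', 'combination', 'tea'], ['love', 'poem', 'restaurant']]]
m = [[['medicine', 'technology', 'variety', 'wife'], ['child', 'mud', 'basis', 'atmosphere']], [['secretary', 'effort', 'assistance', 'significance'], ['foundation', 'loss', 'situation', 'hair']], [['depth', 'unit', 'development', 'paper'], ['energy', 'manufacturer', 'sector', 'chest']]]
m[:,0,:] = [['medicine', 'technology', 'variety', 'wife'], ['secretary', 'effort', 'assistance', 'significance'], ['depth', 'unit', 'development', 'paper']]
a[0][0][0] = 'opportunity'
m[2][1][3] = 'chest'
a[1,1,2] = 'tea'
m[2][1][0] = 'energy'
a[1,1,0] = 'meat'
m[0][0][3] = 'wife'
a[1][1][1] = 'combination'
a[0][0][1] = 'database'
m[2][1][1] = 'manufacturer'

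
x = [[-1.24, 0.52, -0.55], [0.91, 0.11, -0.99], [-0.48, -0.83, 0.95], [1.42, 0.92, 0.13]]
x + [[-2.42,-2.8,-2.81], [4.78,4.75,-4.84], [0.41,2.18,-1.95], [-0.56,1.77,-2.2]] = [[-3.66, -2.28, -3.36], [5.69, 4.86, -5.83], [-0.07, 1.35, -1.00], [0.86, 2.69, -2.07]]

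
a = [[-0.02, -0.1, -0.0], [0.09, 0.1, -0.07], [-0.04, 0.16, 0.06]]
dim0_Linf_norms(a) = [0.09, 0.16, 0.07]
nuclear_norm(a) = 0.35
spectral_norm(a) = 0.22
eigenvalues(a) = [(-0+0j), (0.07+0.14j), (0.07-0.14j)]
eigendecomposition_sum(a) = [[-0.00+0.00j, (-0+0j), -0.00-0.00j],[0.00-0.00j, -0j, 0.00+0.00j],[-0.00+0.00j, -0.00+0.00j, -0.00-0.00j]] + [[(-0.01+0.03j), (-0.05+0j), -0.03j], [(0.04-0.01j), (0.05+0.06j), (-0.04+0.02j)], [-0.02-0.06j, 0.08-0.07j, 0.03+0.04j]] + [[-0.01-0.03j, (-0.05-0j), 0.00+0.03j], [(0.04+0.01j), 0.05-0.06j, -0.04-0.02j], [-0.02+0.06j, 0.08+0.07j, 0.03-0.04j]]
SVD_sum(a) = [[-0.01, -0.10, -0.00], [0.01, 0.11, 0.0], [0.02, 0.16, 0.01]] + [[-0.01, 0.0, 0.01], [0.08, -0.01, -0.07], [-0.06, 0.00, 0.05]] + [[-0.0, 0.0, -0.00], [-0.0, 0.00, -0.0], [-0.0, 0.0, -0.0]]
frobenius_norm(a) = 0.25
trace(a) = 0.14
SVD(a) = [[-0.47, -0.07, -0.88], [0.5, 0.8, -0.33], [0.73, -0.59, -0.35]] @ diag([0.21505320770352732, 0.13395377993169136, 0.0029159386885682028]) @ [[0.12, 0.99, 0.04], [0.73, -0.06, -0.68], [0.68, -0.11, 0.73]]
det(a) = -0.00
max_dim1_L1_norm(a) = 0.26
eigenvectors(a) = [[(0.69+0j), -0.28-0.21j, (-0.28+0.21j)], [-0.11+0.00j, (-0.02+0.57j), (-0.02-0.57j)], [0.72+0.00j, 0.74+0.00j, (0.74-0j)]]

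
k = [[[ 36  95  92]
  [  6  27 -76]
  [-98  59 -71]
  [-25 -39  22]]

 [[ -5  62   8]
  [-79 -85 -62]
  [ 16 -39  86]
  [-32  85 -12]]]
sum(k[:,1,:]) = -269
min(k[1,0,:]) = -5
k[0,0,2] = 92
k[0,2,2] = -71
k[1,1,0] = -79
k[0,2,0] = -98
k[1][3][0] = -32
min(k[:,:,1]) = -85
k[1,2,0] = 16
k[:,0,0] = [36, -5]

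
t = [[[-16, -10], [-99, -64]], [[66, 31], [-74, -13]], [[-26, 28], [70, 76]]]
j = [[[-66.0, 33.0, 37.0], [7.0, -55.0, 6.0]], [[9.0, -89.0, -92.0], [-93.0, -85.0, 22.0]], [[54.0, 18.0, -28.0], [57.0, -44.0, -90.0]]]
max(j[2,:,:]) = 57.0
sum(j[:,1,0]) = -29.0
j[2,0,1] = 18.0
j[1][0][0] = 9.0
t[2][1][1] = 76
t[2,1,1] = 76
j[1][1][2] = 22.0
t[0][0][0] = -16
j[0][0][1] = 33.0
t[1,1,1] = -13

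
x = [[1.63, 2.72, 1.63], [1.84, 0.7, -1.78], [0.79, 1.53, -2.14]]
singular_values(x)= [4.0, 3.21, 0.98]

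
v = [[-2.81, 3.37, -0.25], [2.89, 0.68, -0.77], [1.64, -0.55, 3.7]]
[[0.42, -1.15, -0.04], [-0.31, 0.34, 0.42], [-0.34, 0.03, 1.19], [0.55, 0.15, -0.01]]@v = [[-4.57, 0.66, 0.63], [2.54, -1.04, 1.37], [2.99, -1.78, 4.46], [-1.13, 1.96, -0.29]]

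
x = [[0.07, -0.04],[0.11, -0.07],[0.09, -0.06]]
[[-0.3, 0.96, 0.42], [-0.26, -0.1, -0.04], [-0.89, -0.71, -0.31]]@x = [[0.12, -0.08], [-0.03, 0.02], [-0.17, 0.10]]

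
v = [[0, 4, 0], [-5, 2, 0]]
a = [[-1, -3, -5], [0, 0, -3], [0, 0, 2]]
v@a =[[0, 0, -12], [5, 15, 19]]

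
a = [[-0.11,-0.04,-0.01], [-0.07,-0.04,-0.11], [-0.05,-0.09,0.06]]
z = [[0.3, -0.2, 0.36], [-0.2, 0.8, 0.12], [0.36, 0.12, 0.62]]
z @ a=[[-0.04, -0.04, 0.04], [-0.04, -0.03, -0.08], [-0.08, -0.08, 0.02]]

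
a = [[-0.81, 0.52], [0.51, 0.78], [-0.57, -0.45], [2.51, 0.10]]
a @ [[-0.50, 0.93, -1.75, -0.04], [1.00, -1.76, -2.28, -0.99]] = [[0.92,-1.67,0.23,-0.48], [0.52,-0.90,-2.67,-0.79], [-0.17,0.26,2.02,0.47], [-1.15,2.16,-4.62,-0.20]]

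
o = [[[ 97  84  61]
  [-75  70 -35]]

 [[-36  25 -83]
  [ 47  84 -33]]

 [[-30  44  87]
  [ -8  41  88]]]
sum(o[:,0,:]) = 249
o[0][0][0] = 97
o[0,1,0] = -75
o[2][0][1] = 44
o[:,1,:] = [[-75, 70, -35], [47, 84, -33], [-8, 41, 88]]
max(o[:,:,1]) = 84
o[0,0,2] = 61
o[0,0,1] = 84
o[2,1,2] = 88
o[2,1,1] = 41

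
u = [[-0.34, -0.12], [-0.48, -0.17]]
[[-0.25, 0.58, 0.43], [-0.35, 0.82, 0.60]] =u @ [[1.23, -1.19, -1.43],  [-1.43, -1.47, 0.50]]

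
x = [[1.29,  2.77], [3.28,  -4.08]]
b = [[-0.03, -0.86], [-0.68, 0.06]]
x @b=[[-1.92, -0.94], [2.68, -3.07]]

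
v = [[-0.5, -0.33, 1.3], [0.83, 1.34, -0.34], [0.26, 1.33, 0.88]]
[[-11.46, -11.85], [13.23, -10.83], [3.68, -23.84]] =v@ [[4.63, -5.36],  [5.58, -8.12],  [-5.62, -13.24]]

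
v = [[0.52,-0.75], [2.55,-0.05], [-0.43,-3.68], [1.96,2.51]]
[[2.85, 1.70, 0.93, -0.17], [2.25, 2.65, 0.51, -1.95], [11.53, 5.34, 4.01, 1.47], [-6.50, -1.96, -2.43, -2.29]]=v @ [[0.82, 1.01, 0.18, -0.77],[-3.23, -1.57, -1.11, -0.31]]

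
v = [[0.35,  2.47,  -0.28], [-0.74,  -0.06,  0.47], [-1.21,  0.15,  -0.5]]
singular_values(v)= [2.52, 1.43, 0.63]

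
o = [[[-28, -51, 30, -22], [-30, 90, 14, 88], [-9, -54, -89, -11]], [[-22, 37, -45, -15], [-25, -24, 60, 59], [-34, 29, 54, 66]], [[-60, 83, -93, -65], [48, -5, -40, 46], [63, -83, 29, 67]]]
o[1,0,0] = -22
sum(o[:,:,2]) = -80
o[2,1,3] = 46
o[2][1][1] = -5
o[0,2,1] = -54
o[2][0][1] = 83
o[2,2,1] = -83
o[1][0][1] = 37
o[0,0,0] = -28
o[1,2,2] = 54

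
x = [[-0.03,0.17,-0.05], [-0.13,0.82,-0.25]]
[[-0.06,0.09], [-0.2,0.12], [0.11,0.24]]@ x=[[-0.01,  0.06,  -0.02], [-0.01,  0.06,  -0.02], [-0.03,  0.22,  -0.07]]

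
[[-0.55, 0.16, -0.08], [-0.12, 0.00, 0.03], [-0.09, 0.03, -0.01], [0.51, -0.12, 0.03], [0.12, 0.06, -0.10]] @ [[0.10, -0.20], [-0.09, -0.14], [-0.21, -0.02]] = [[-0.05, 0.09], [-0.02, 0.02], [-0.01, 0.01], [0.06, -0.09], [0.03, -0.03]]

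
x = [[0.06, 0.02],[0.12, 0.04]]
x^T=[[0.06, 0.12],[0.02, 0.04]]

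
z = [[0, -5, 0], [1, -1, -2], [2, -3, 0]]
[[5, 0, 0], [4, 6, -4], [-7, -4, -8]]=z@ [[-5, -2, -4], [-1, 0, 0], [-4, -4, 0]]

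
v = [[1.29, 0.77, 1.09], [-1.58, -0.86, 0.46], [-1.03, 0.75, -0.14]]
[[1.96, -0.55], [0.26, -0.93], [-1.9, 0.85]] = v@[[0.86,-0.12], [-1.06,0.80], [1.53,-0.93]]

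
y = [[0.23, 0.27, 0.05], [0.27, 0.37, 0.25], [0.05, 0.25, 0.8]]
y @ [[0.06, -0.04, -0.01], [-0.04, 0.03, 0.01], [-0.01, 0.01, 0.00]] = [[0.0,-0.0,0.00],  [-0.0,0.0,0.0],  [-0.02,0.01,0.0]]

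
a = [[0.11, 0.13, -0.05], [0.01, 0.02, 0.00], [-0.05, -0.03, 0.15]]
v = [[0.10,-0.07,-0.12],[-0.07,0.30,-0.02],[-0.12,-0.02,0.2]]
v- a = [[-0.01, -0.20, -0.07], [-0.08, 0.28, -0.02], [-0.07, 0.01, 0.05]]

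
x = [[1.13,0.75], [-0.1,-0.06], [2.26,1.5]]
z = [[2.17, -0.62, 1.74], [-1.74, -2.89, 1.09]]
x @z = [[1.15, -2.87, 2.78], [-0.11, 0.24, -0.24], [2.29, -5.74, 5.57]]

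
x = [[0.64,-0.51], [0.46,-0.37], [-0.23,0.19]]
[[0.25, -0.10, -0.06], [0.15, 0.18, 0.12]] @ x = [[0.13, -0.1], [0.15, -0.12]]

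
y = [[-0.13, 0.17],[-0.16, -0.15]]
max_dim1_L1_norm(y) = 0.31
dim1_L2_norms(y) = [0.21, 0.22]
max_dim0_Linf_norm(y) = 0.17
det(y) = 0.05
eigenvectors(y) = [[(0.72+0j), (0.72-0j)], [(-0.04+0.7j), -0.04-0.70j]]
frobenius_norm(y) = 0.31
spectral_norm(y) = 0.23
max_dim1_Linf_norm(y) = 0.17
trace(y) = -0.28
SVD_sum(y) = [[0.03, 0.14], [-0.04, -0.18]] + [[-0.16, 0.03], [-0.12, 0.03]]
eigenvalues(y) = [(-0.14+0.16j), (-0.14-0.16j)]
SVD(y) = [[-0.62,0.79],[0.79,0.62]] @ diag([0.227571189971323, 0.20521051019632505]) @ [[-0.20, -0.98],[-0.98, 0.2]]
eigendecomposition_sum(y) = [[(-0.07+0.09j),0.08+0.07j], [(-0.08-0.07j),(-0.07+0.08j)]] + [[(-0.07-0.09j),(0.09-0.07j)], [(-0.08+0.07j),(-0.08-0.08j)]]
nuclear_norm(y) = 0.43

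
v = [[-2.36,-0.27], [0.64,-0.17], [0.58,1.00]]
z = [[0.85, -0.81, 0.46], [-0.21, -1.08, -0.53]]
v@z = [[-1.95, 2.2, -0.94], [0.58, -0.33, 0.38], [0.28, -1.55, -0.26]]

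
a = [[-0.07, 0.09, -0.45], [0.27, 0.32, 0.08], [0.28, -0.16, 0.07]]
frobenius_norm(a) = 0.71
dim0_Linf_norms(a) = [0.28, 0.32, 0.45]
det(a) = 0.06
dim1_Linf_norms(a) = [0.45, 0.32, 0.28]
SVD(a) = [[-0.81, 0.44, -0.39], [0.41, 0.90, 0.16], [0.42, -0.03, -0.91]] @ diag([0.5130530126890424, 0.40948486346894875, 0.2742239098993993]) @ [[0.56, -0.02, 0.83],[0.49, 0.81, -0.32],[-0.67, 0.58, 0.46]]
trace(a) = 0.32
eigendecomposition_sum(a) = [[-0.06+0.16j,-0.02-0.06j,-0.21-0.01j],[(0.07-0.06j),(-0.01+0.03j),(0.09+0.06j)],[0.15+0.03j,-0.05+0.02j,0.03+0.18j]] + [[(-0.06-0.16j),-0.02+0.06j,(-0.21+0.01j)],[(0.07+0.06j),-0.01-0.03j,0.09-0.06j],[0.15-0.03j,(-0.05-0.02j),(0.03-0.18j)]] + [[0.05+0.00j, (0.12-0j), (-0.04-0j)],[0.13+0.00j, (0.34-0j), (-0.1-0j)],[(-0.02-0j), (-0.06+0j), 0.02+0.00j]]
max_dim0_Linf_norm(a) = 0.45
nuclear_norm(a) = 1.20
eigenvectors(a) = [[(0.69+0j), 0.69-0.00j, -0.33+0.00j], [-0.31-0.18j, (-0.31+0.18j), -0.93+0.00j], [(-0.11-0.62j), (-0.11+0.62j), 0.17+0.00j]]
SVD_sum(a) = [[-0.23, 0.01, -0.34], [0.12, -0.0, 0.18], [0.12, -0.00, 0.18]] + [[0.09, 0.15, -0.06], [0.18, 0.30, -0.12], [-0.01, -0.01, 0.00]] + [[0.07, -0.06, -0.05], [-0.03, 0.03, 0.02], [0.17, -0.15, -0.11]]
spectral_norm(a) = 0.51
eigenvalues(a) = [(-0.04+0.38j), (-0.04-0.38j), (0.4+0j)]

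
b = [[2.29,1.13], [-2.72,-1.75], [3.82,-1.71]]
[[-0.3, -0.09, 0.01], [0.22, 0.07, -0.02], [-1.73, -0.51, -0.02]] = b @ [[-0.30, -0.09, -0.0],[0.34, 0.1, 0.01]]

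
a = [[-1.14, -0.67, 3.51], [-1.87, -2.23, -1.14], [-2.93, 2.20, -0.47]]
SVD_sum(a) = [[-2.15, 0.28, 2.55], [-0.09, 0.01, 0.11], [-1.1, 0.15, 1.3]] + [[1.12, -0.7, 1.02], [-0.67, 0.43, -0.62], [-2.12, 1.34, -1.94]] + [[-0.10, -0.25, -0.06], [-1.1, -2.67, -0.63], [0.30, 0.72, 0.17]]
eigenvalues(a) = [(-0.33+3.67j), (-0.33-3.67j), (-3.18+0j)]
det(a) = -43.08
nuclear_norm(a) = 10.56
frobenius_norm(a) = 6.12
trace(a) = -3.84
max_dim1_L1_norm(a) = 5.6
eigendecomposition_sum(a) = [[-0.20+1.40j, (0.37-0.78j), (1.57+0.36j)], [-0.32-0.75j, 0.05+0.50j, (-0.88+0.28j)], [(-1.56-0.03j), 0.91+0.30j, (-0.19+1.77j)]] + [[(-0.2-1.4j), 0.37+0.78j, 1.57-0.36j], [-0.32+0.75j, 0.05-0.50j, (-0.88-0.28j)], [-1.56+0.03j, (0.91-0.3j), -0.19-1.77j]] + [[-0.75+0.00j, -1.41-0.00j, 0.38+0.00j], [(-1.24+0j), -2.33-0.00j, (0.63+0j)], [0.20-0.00j, 0.37+0.00j, -0.10-0.00j]]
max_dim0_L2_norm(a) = 3.72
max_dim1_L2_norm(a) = 3.75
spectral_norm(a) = 3.76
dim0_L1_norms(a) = [5.94, 5.1, 5.12]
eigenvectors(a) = [[(-0.08+0.62j), (-0.08-0.62j), (-0.51+0j)],[(-0.15-0.33j), -0.15+0.33j, -0.85+0.00j],[-0.69+0.00j, -0.69-0.00j, 0.14+0.00j]]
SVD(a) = [[-0.89, 0.45, -0.09], [-0.04, -0.27, -0.96], [-0.46, -0.85, 0.26]] @ diag([3.7633896059413683, 3.7261153369542437, 3.071931504706258]) @ [[0.64, -0.09, -0.76], [0.67, -0.42, 0.61], [0.37, 0.90, 0.21]]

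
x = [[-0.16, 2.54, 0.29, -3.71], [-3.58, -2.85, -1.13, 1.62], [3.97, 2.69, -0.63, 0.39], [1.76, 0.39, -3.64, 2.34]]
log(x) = [[2.17, 2.43, 0.59, -1.13],[-1.82, -1.36, -2.19, 0.48],[1.72, 0.06, 0.32, 1.30],[1.14, -0.96, -1.94, 2.24]]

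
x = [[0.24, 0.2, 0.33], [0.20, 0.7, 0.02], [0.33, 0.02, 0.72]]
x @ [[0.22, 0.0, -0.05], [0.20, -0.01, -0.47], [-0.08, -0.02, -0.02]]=[[0.07, -0.01, -0.11],  [0.18, -0.01, -0.34],  [0.02, -0.01, -0.04]]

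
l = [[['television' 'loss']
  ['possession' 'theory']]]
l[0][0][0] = 'television'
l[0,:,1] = ['loss', 'theory']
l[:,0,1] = ['loss']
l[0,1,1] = 'theory'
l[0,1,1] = 'theory'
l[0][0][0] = 'television'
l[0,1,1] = 'theory'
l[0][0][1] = 'loss'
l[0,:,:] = [['television', 'loss'], ['possession', 'theory']]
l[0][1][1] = 'theory'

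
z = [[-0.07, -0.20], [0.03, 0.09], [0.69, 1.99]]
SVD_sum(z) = [[-0.07, -0.2], [0.03, 0.09], [0.69, 1.99]] + [[-0.00, 0.0], [-0.00, 0.0], [-0.00, 0.00]]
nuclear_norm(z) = 2.12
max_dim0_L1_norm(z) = 2.28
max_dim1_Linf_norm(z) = 1.99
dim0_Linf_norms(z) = [0.69, 1.99]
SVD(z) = [[-0.10, -0.48],[0.04, -0.88],[0.99, -0.01]] @ diag([2.11898521012995, 0.001295858994400721]) @ [[0.33,  0.94], [0.94,  -0.33]]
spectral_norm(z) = 2.12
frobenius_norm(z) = 2.12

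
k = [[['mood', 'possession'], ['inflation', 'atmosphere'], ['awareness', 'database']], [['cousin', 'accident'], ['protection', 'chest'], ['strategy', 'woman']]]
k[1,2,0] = 'strategy'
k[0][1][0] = 'inflation'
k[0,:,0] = ['mood', 'inflation', 'awareness']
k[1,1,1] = 'chest'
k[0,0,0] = 'mood'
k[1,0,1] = 'accident'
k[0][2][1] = 'database'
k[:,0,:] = [['mood', 'possession'], ['cousin', 'accident']]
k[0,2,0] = 'awareness'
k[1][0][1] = 'accident'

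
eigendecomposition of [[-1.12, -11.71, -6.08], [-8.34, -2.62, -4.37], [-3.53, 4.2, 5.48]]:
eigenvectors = [[-0.74, -0.63, -0.14],  [-0.67, 0.16, -0.4],  [0.01, 0.76, 0.9]]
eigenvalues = [-11.69, 9.26, 4.17]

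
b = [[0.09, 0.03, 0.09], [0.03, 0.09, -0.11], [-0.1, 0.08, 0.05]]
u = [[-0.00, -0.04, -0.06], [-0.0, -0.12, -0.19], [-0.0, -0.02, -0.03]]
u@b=[[0.0, -0.01, 0.0], [0.02, -0.03, 0.0], [0.00, -0.00, 0.00]]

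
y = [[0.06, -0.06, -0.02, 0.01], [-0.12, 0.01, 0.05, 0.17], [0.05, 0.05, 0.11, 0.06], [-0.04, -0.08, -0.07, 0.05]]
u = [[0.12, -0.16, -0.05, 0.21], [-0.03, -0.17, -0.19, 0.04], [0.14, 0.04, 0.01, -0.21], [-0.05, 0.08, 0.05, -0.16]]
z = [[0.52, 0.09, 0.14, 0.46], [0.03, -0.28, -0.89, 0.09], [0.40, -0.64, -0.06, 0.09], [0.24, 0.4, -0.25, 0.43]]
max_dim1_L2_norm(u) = 0.29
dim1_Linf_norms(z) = [0.52, 0.89, 0.64, 0.43]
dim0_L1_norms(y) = [0.27, 0.2, 0.25, 0.29]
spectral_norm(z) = 1.02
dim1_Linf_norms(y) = [0.06, 0.17, 0.11, 0.08]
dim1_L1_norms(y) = [0.15, 0.35, 0.27, 0.24]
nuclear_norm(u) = 0.84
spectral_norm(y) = 0.23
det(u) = -0.00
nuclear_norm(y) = 0.49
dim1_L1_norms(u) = [0.54, 0.43, 0.4, 0.34]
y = z @ u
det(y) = -0.00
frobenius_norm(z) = 1.56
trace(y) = 0.23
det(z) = -0.00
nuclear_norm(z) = 2.69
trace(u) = -0.20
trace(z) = 0.61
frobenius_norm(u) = 0.51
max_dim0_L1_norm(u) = 0.62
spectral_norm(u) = 0.42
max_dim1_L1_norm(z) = 1.32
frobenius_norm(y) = 0.30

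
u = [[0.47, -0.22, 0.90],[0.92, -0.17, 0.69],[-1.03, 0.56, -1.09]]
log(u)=[[2.95, -1.87, 2.61], [1.31, -1.78, -0.34], [-4.57, 1.80, -3.09]]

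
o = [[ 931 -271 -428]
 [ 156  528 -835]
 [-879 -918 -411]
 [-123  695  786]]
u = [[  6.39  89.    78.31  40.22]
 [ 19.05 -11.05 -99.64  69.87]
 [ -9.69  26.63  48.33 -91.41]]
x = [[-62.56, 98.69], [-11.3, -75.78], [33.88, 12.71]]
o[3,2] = 786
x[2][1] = 12.71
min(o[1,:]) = -835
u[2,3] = -91.41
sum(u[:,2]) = 27.0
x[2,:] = [33.88, 12.71]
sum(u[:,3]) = 18.680000000000007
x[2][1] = 12.71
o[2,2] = -411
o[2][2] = -411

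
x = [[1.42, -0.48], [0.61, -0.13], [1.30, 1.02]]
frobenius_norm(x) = 2.32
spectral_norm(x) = 2.05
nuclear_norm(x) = 3.13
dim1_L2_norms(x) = [1.5, 0.62, 1.65]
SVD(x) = [[-0.64, -0.68], [-0.28, -0.23], [-0.72, 0.69]] @ diag([2.0466028035358463, 1.085180613796254]) @ [[-0.98, -0.19], [-0.19, 0.98]]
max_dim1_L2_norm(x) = 1.65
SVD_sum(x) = [[1.28, 0.25],[0.56, 0.11],[1.44, 0.28]] + [[0.14,-0.73], [0.05,-0.24], [-0.14,0.74]]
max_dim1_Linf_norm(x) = 1.42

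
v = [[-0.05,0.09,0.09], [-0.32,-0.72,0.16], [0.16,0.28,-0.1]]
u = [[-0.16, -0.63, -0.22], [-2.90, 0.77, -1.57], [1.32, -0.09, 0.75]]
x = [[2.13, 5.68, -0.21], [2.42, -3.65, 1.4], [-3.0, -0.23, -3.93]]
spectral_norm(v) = 0.87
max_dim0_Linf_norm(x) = 5.68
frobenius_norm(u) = 3.78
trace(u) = 1.36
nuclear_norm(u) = 4.43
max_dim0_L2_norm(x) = 6.76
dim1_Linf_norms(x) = [5.68, 3.65, 3.93]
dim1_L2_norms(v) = [0.14, 0.8, 0.34]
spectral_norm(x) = 6.83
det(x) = 63.82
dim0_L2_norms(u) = [3.19, 1.0, 1.75]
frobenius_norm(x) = 9.08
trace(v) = -0.87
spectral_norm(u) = 3.71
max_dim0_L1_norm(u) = 4.38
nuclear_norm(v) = 1.01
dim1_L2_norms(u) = [0.69, 3.39, 1.52]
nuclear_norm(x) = 14.21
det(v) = 0.00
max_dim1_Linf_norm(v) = 0.72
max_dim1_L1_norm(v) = 1.2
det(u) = 0.03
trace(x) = -5.45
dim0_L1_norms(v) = [0.53, 1.09, 0.35]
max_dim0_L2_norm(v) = 0.78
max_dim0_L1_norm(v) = 1.09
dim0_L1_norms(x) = [7.55, 9.56, 5.54]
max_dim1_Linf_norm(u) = 2.9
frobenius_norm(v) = 0.88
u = v @ x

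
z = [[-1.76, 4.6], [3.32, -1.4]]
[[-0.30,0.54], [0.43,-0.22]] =z @ [[0.12,-0.02], [-0.02,0.11]]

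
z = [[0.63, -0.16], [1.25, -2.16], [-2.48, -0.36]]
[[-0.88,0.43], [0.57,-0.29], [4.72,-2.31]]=z@[[-1.72, 0.84], [-1.26, 0.62]]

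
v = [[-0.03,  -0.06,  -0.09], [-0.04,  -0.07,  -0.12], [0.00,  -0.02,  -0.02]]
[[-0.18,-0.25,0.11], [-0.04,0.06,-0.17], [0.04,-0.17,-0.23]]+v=[[-0.21,-0.31,0.02], [-0.08,-0.01,-0.29], [0.04,-0.19,-0.25]]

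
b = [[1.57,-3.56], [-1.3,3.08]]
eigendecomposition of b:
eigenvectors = [[-0.92, 0.76], [-0.39, -0.65]]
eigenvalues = [0.05, 4.6]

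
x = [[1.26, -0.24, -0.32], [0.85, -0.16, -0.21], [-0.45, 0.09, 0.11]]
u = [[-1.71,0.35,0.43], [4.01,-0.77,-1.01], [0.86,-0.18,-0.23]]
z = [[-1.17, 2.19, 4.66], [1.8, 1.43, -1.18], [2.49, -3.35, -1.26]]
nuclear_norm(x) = 1.67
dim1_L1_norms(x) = [1.82, 1.22, 0.65]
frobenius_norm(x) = 1.66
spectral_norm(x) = 1.66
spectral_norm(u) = 4.66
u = z @ x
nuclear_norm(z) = 11.40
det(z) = -39.43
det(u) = 0.00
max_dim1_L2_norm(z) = 5.28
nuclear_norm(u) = 4.70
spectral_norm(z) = 6.38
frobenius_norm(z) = 7.32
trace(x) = 1.21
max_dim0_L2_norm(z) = 4.97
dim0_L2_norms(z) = [3.29, 4.25, 4.97]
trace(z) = -1.00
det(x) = -0.00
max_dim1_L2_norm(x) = 1.32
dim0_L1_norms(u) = [6.58, 1.3, 1.67]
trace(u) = -2.71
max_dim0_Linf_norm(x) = 1.26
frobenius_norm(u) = 4.66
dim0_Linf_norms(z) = [2.49, 3.35, 4.66]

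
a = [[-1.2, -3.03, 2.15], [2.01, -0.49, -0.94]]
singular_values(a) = [4.01, 2.09]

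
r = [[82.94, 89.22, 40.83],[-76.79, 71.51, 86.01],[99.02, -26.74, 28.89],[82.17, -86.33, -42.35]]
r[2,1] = -26.74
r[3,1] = -86.33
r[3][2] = -42.35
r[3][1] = -86.33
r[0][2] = 40.83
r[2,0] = 99.02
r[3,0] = 82.17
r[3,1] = -86.33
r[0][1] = 89.22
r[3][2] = -42.35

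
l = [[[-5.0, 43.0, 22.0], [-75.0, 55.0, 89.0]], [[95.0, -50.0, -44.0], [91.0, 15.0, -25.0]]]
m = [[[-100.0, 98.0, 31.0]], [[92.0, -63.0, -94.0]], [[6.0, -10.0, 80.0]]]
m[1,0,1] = -63.0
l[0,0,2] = 22.0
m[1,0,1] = -63.0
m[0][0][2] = 31.0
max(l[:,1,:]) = 91.0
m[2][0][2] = 80.0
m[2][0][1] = -10.0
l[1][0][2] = -44.0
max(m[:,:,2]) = 80.0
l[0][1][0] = -75.0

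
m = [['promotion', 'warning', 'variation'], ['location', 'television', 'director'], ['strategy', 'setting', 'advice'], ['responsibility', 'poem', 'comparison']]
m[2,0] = 'strategy'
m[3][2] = 'comparison'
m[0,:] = ['promotion', 'warning', 'variation']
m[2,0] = 'strategy'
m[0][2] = 'variation'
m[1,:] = ['location', 'television', 'director']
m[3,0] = 'responsibility'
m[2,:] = ['strategy', 'setting', 'advice']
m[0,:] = ['promotion', 'warning', 'variation']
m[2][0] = 'strategy'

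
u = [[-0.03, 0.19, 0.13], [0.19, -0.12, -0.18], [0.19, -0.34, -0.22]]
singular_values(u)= [0.56, 0.13, 0.04]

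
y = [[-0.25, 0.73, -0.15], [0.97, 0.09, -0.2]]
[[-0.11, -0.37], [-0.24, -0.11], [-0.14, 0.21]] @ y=[[-0.33, -0.11, 0.09], [-0.05, -0.19, 0.06], [0.24, -0.08, -0.02]]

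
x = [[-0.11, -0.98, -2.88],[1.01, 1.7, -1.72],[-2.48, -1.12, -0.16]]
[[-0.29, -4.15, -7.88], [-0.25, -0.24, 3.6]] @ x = [[15.38, 2.05, 9.23], [-9.14, -4.2, 0.56]]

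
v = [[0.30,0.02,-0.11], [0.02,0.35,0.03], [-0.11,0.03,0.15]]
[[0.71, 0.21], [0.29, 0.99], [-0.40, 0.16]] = v @ [[1.75, 0.99], [0.85, 2.65], [-1.52, 1.27]]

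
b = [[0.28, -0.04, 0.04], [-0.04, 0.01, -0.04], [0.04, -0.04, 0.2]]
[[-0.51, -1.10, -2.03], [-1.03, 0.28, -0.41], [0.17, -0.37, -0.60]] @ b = [[-0.18, 0.09, -0.38], [-0.32, 0.06, -0.13], [0.04, 0.01, -0.1]]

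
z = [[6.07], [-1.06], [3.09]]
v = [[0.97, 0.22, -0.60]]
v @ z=[[3.80]]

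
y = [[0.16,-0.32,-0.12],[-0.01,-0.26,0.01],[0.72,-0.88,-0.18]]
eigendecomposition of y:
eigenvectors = [[-0.23-0.30j, -0.23+0.30j, 0.58+0.00j], [-0.01+0.02j, -0.01-0.02j, 0.53+0.00j], [-0.93+0.00j, (-0.93-0j), (0.62+0j)]]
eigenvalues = [(-0.01+0.25j), (-0.01-0.25j), (-0.26+0j)]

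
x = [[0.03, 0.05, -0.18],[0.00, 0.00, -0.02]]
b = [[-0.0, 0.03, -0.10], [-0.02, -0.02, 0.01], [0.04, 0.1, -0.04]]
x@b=[[-0.01,-0.02,0.00], [-0.0,-0.0,0.00]]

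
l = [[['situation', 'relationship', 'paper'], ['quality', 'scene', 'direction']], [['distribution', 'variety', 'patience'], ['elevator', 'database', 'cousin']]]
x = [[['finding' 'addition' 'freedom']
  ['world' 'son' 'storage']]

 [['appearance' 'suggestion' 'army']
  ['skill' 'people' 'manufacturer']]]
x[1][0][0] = 'appearance'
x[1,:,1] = ['suggestion', 'people']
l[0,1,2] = 'direction'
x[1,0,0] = 'appearance'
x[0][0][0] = 'finding'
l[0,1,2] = 'direction'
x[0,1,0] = 'world'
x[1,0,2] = 'army'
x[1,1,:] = ['skill', 'people', 'manufacturer']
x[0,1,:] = ['world', 'son', 'storage']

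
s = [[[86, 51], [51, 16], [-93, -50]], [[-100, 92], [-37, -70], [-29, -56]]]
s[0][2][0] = -93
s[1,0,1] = 92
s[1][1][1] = -70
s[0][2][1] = -50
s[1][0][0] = -100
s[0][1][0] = 51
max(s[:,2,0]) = -29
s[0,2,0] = -93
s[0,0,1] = 51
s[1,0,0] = -100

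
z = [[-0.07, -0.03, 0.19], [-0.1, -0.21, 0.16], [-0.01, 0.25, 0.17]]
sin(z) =[[-0.07, -0.03, 0.19], [-0.1, -0.21, 0.16], [-0.01, 0.25, 0.17]]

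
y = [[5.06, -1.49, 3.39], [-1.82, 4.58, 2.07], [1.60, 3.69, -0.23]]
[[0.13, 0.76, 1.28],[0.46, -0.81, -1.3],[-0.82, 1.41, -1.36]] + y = [[5.19, -0.73, 4.67], [-1.36, 3.77, 0.77], [0.78, 5.1, -1.59]]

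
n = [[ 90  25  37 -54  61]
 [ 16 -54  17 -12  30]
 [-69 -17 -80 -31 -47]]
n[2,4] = -47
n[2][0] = -69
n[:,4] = [61, 30, -47]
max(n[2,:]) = -17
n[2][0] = -69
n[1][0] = 16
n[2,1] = -17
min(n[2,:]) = -80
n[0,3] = -54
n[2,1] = -17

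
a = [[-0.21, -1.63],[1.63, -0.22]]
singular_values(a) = [1.65, 1.64]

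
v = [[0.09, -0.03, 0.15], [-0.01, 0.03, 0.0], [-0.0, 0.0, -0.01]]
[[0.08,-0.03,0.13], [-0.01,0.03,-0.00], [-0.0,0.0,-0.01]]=v @ [[0.87, -0.01, 0.01],  [-0.01, 0.9, -0.01],  [0.01, -0.01, 0.87]]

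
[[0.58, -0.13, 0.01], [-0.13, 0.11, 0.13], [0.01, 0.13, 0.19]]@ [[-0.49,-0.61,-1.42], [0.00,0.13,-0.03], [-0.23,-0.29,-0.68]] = [[-0.29, -0.37, -0.83], [0.03, 0.06, 0.09], [-0.05, -0.04, -0.15]]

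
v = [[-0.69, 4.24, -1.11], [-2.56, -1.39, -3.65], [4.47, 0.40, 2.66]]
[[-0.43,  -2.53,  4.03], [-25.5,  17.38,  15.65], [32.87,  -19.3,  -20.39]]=v @[[5.83, -2.93, -3.47],[1.46, -1.62, -0.09],[2.34, -2.09, -1.82]]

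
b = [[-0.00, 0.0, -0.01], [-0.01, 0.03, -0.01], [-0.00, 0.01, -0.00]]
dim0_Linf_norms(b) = [0.01, 0.03, 0.01]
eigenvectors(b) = [[(-0.12+0j), 0.82+0.00j, 0.82-0.00j],[(0.93+0j), 0.27-0.11j, 0.27+0.11j],[(0.34+0j), -0.09-0.48j, -0.09+0.48j]]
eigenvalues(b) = [(0.03+0j), 0.01j, -0.01j]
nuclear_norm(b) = 0.05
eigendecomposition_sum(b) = [[0j, -0.00+0.00j, 0.00+0.00j], [-0.01+0.00j, (0.03+0j), (-0.01+0j)], [(-0+0j), (0.01+0j), (-0+0j)]] + [[-0.00+0.00j, 0j, -0.01+0.00j], [0j, -0j, (-0+0j)], [0j, (-0-0j), 0.00+0.00j]] + [[(-0-0j), 0.00-0.00j, -0.01-0.00j], [0.00-0.00j, 0j, (-0-0j)], [-0j, (-0+0j), -0j]]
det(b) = 0.00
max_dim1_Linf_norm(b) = 0.03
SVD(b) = [[-0.09, -0.95, 0.3], [-0.96, 0.0, -0.28], [-0.26, 0.32, 0.91]] @ diag([0.034519675234711604, 0.009999999999999998, 0.0028968986330278105]) @ [[0.28, -0.91, 0.30],[0.00, 0.32, 0.95],[0.96, 0.26, -0.09]]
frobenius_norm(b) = 0.04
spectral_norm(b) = 0.03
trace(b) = 0.03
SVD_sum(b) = [[-0.00, 0.00, -0.0], [-0.01, 0.03, -0.01], [-0.00, 0.01, -0.00]] + [[0.0, -0.0, -0.01], [0.0, 0.0, 0.0], [0.00, 0.0, 0.0]] + [[0.00, 0.0, -0.0], [-0.0, -0.00, 0.00], [0.0, 0.0, -0.0]]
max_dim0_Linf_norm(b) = 0.03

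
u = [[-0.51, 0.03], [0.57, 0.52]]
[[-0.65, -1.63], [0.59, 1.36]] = u @ [[1.26, 3.14],[-0.25, -0.82]]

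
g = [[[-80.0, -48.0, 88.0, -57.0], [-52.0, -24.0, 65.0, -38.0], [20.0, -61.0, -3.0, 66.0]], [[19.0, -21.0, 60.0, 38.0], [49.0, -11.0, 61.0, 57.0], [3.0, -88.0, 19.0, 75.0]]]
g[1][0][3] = 38.0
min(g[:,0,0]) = -80.0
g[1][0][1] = -21.0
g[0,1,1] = -24.0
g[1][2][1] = -88.0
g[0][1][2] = 65.0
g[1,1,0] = 49.0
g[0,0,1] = -48.0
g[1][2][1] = -88.0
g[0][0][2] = 88.0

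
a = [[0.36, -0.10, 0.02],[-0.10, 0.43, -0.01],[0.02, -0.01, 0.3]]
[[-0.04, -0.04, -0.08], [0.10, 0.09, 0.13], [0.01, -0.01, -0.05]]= a @ [[-0.04,-0.07,-0.14],  [0.23,0.19,0.27],  [0.06,-0.03,-0.14]]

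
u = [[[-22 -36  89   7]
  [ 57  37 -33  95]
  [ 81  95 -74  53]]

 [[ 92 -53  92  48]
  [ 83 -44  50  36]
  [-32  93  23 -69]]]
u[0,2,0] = 81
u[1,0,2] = 92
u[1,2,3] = -69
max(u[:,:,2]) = 92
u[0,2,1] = 95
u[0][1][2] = -33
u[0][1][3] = 95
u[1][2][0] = -32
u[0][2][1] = 95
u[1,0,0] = 92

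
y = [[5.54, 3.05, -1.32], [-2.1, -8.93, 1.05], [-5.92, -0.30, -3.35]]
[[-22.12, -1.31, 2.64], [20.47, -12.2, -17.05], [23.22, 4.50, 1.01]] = y@[[-3.32,-1.06,-0.56], [-1.62,1.66,2.1], [-0.92,0.38,0.5]]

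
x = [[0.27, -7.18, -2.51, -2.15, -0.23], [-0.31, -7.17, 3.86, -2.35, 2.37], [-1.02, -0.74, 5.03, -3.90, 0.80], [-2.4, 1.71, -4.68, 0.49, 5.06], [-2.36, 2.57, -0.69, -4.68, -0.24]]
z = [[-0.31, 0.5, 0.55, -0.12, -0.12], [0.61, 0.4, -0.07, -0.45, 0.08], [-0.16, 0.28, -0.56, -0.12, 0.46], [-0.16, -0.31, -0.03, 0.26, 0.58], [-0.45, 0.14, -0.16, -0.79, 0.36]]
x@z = [[-3.61,  -2.81,  2.16,  3.12,  -3.09], [-5.59,  -0.88,  -2.14,  0.32,  0.73], [-0.68,  1.92,  -3.34,  -1.79,  0.40], [0.18,  -1.27,  0.36,  -3.79,  0.38], [3.27,  1.07,  -0.91,  -1.82,  -2.63]]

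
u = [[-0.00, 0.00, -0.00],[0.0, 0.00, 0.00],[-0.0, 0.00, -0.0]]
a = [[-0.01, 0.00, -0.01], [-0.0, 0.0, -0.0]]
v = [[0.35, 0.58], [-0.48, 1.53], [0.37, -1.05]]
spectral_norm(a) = 0.01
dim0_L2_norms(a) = [0.01, 0.0, 0.01]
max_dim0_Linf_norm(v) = 1.53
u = v @ a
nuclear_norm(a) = 0.01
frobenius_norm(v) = 2.07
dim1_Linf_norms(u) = [0.0, 0.0, 0.0]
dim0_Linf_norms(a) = [0.01, 0.0, 0.01]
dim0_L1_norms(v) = [1.2, 3.16]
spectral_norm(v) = 2.00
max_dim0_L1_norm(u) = 0.0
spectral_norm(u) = 0.00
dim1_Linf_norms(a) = [0.01, 0.0]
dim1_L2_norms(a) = [0.01, 0.0]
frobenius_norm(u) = 0.00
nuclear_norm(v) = 2.50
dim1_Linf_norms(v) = [0.58, 1.53, 1.05]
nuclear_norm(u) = 0.00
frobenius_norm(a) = 0.01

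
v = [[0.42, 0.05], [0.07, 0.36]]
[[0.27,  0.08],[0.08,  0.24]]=v@[[0.62, 0.1], [0.1, 0.66]]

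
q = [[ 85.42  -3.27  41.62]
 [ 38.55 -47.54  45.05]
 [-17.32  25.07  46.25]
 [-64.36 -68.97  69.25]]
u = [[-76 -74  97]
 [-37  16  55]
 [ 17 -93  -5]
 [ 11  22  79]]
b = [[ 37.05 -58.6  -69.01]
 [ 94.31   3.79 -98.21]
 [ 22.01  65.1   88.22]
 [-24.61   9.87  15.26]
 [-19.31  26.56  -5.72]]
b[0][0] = 37.05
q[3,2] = 69.25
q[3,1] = -68.97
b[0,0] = 37.05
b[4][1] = 26.56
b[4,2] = -5.72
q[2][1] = 25.07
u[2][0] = 17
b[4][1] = 26.56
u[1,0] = -37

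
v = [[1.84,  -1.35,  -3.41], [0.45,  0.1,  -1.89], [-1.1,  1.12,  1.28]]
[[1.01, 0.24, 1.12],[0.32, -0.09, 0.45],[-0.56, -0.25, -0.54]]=v@[[0.16, -0.02, 0.21],[-0.18, -0.28, -0.06],[-0.14, 0.03, -0.19]]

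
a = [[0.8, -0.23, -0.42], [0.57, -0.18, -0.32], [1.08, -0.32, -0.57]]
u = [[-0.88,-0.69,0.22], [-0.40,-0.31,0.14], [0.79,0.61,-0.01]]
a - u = [[1.68, 0.46, -0.64],[0.97, 0.13, -0.46],[0.29, -0.93, -0.56]]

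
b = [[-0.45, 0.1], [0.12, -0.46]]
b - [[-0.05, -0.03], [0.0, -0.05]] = [[-0.4, 0.13], [0.12, -0.41]]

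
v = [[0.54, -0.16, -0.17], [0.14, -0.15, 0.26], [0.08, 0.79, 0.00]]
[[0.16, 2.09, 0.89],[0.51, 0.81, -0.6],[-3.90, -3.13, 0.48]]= v @ [[-1.19, 2.44, 1.0], [-4.82, -4.21, 0.50], [-0.17, -0.61, -2.54]]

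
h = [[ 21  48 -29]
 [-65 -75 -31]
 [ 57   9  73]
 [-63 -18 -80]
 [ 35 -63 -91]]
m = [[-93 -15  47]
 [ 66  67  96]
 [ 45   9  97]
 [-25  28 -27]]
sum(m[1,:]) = 229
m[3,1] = 28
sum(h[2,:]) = 139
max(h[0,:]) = 48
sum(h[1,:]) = -171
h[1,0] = -65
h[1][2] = -31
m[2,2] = 97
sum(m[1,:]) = 229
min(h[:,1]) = -75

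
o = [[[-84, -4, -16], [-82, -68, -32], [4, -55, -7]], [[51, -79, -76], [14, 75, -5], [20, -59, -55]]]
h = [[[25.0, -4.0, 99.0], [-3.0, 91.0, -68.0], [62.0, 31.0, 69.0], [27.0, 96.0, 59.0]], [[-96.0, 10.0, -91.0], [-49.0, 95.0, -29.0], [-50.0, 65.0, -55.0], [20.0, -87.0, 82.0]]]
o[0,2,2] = -7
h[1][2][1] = 65.0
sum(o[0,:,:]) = -344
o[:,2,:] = [[4, -55, -7], [20, -59, -55]]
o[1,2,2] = -55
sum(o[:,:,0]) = -77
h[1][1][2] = -29.0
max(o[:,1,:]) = 75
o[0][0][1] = -4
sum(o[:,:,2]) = -191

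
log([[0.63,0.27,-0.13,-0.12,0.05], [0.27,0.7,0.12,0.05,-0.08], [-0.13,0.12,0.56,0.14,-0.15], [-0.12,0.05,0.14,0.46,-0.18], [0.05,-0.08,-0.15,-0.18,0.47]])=[[-0.63, 0.49, -0.26, -0.23, 0.06], [0.49, -0.49, 0.24, 0.1, -0.12], [-0.26, 0.24, -0.7, 0.21, -0.25], [-0.23, 0.1, 0.21, -0.91, -0.37], [0.06, -0.12, -0.25, -0.37, -0.88]]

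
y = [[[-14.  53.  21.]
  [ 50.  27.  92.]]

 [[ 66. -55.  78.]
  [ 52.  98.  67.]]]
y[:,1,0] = [50.0, 52.0]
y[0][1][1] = 27.0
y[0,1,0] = 50.0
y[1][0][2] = 78.0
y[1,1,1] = 98.0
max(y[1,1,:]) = 98.0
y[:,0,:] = [[-14.0, 53.0, 21.0], [66.0, -55.0, 78.0]]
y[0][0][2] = 21.0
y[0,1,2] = 92.0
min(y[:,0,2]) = 21.0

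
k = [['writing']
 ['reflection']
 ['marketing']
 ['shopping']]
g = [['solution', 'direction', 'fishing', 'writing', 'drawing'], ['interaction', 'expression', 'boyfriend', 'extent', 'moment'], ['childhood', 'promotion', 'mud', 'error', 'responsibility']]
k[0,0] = 'writing'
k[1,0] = 'reflection'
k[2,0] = 'marketing'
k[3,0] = 'shopping'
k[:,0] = ['writing', 'reflection', 'marketing', 'shopping']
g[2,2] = 'mud'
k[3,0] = 'shopping'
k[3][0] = 'shopping'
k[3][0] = 'shopping'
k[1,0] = 'reflection'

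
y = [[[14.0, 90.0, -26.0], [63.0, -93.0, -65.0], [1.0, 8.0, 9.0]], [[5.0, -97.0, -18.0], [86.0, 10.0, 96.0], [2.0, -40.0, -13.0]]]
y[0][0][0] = 14.0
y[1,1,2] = 96.0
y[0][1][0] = 63.0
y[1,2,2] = -13.0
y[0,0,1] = 90.0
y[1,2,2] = -13.0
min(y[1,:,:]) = -97.0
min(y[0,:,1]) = -93.0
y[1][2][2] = -13.0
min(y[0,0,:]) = -26.0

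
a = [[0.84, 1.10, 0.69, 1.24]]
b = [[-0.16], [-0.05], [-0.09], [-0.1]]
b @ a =[[-0.13, -0.18, -0.11, -0.20], [-0.04, -0.06, -0.03, -0.06], [-0.08, -0.10, -0.06, -0.11], [-0.08, -0.11, -0.07, -0.12]]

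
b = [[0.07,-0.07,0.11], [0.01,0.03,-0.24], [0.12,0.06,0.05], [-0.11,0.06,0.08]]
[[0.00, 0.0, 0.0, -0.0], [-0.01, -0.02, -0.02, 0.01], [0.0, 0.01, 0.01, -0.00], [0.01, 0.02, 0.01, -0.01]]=b @ [[-0.01, -0.02, -0.02, 0.01], [0.05, 0.10, 0.08, -0.05], [0.05, 0.1, 0.08, -0.05]]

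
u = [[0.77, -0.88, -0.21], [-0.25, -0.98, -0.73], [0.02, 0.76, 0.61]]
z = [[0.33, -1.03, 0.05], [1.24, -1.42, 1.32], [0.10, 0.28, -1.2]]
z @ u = [[0.51,  0.76,  0.71], [1.34,  1.30,  1.58], [-0.02,  -1.27,  -0.96]]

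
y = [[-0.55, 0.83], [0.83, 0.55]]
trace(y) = 0.00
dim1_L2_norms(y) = [1.0, 1.0]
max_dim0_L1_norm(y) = 1.38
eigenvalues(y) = [-1.0, 1.0]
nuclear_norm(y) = 1.99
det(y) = -0.99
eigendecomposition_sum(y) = [[-0.77, 0.42],[0.42, -0.22]] + [[0.22, 0.41], [0.41, 0.77]]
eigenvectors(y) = [[-0.88, -0.47], [0.47, -0.88]]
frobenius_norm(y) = 1.41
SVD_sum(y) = [[-0.55, 0.0], [0.83, 0.00]] + [[0.0, 0.83], [0.0, 0.55]]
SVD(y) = [[-0.55, 0.83], [0.83, 0.55]] @ diag([0.9956907150315303, 0.9956907150315303]) @ [[1.0, 0.00],  [0.0, 1.0]]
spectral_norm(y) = 1.00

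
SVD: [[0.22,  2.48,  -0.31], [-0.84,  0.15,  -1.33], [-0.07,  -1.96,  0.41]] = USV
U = [[-0.77, 0.15, 0.61],[-0.12, -0.99, 0.1],[0.62, 0.00, 0.78]]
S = [3.23, 1.55, 0.0]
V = [[-0.04, -0.98, 0.2], [0.56, 0.15, 0.82], [-0.83, 0.14, 0.54]]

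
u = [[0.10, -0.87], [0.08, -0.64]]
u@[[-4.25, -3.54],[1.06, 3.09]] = [[-1.35, -3.04], [-1.02, -2.26]]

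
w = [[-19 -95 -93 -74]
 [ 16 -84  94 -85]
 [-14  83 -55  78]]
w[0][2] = -93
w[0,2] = -93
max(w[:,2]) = 94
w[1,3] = -85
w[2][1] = 83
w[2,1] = 83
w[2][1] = 83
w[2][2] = -55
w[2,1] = 83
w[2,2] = -55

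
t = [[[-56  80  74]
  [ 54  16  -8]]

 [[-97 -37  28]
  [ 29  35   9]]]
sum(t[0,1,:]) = 62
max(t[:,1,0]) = 54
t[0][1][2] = -8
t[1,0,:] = [-97, -37, 28]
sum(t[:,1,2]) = 1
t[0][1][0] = 54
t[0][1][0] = 54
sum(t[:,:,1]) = 94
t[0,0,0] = -56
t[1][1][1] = 35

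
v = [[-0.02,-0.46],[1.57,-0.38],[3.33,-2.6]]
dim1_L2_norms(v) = [0.46, 1.62, 4.22]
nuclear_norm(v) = 5.22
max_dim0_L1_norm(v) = 4.92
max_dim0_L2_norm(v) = 3.68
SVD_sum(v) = [[0.2,-0.14],[1.22,-0.87],[3.44,-2.44]] + [[-0.22, -0.32], [0.35, 0.49], [-0.11, -0.16]]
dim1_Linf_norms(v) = [0.46, 1.57, 3.33]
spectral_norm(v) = 4.49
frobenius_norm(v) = 4.55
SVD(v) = [[0.06, 0.52], [0.33, -0.81], [0.94, 0.26]] @ diag([4.486077565847255, 0.738449777034271]) @ [[0.82,-0.58], [-0.58,-0.82]]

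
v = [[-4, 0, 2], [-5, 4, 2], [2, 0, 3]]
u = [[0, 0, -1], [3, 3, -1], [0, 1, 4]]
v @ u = [[0, 2, 12], [12, 14, 9], [0, 3, 10]]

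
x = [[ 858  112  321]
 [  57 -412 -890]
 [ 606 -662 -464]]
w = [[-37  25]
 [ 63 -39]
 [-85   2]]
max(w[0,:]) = 25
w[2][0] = -85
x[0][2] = 321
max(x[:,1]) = 112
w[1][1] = -39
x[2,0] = 606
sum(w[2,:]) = -83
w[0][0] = -37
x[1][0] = 57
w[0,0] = -37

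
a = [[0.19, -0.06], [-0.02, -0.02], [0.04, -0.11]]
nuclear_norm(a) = 0.30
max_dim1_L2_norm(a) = 0.2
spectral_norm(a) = 0.21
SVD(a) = [[-0.92, 0.37],[0.04, -0.30],[-0.4, -0.88]] @ diag([0.21453464892062019, 0.090415067397565]) @ [[-0.89, 0.46], [0.46, 0.89]]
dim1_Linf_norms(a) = [0.19, 0.02, 0.11]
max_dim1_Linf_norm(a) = 0.19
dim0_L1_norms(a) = [0.25, 0.19]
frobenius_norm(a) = 0.23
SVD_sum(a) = [[0.17, -0.09], [-0.01, 0.00], [0.08, -0.04]] + [[0.02,0.03],  [-0.01,-0.02],  [-0.04,-0.07]]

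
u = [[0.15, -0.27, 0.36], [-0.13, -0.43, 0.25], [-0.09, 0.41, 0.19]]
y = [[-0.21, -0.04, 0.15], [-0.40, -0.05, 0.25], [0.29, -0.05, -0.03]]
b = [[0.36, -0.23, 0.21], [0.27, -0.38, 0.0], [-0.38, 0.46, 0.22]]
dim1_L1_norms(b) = [0.8, 0.65, 1.06]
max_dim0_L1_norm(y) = 0.9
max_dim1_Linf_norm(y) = 0.4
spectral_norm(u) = 0.70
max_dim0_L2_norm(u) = 0.65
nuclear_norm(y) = 0.74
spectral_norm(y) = 0.60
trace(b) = 0.20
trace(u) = -0.09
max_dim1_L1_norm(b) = 1.06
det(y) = -0.00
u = y + b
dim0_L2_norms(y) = [0.54, 0.08, 0.29]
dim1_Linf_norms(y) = [0.21, 0.4, 0.29]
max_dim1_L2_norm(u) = 0.51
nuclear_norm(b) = 1.25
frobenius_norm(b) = 0.92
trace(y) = -0.29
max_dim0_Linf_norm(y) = 0.4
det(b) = -0.02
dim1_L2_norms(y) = [0.26, 0.47, 0.3]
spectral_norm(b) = 0.86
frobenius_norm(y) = 0.62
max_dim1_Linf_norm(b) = 0.46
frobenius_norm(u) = 0.84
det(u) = -0.06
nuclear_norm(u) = 1.32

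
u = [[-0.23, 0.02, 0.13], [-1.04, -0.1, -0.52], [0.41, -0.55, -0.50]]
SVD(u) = [[-0.15, 0.19, 0.97], [-0.97, -0.22, -0.10], [0.19, -0.96, 0.22]] @ diag([1.18741139693984, 0.8538185101104023, 0.11767806172022832]) @ [[0.94, -0.01, 0.33], [-0.24, 0.65, 0.72], [-0.22, -0.76, 0.61]]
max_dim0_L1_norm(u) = 1.68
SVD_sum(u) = [[-0.17, 0.0, -0.06], [-1.09, 0.01, -0.38], [0.22, -0.00, 0.08]] + [[-0.04,  0.11,  0.12], [0.05,  -0.12,  -0.14], [0.20,  -0.53,  -0.59]] + [[-0.03,  -0.09,  0.07], [0.00,  0.01,  -0.01], [-0.01,  -0.02,  0.02]]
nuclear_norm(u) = 2.16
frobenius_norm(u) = 1.47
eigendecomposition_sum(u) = [[0.05, -0.02, 0.02], [-0.46, 0.19, -0.18], [0.32, -0.13, 0.13]] + [[-0.39, -0.09, -0.06], [-0.40, -0.09, -0.06], [0.56, 0.12, 0.09]] + [[0.11, 0.13, 0.17],[-0.18, -0.21, -0.27],[-0.46, -0.54, -0.71]]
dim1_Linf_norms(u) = [0.23, 1.04, 0.55]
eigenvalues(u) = [0.37, -0.39, -0.81]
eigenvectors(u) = [[-0.09,0.5,-0.22], [0.82,0.51,0.35], [-0.56,-0.71,0.91]]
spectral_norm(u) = 1.19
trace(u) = -0.83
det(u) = 0.12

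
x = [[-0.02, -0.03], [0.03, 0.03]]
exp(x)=[[0.98, -0.03], [0.03, 1.03]]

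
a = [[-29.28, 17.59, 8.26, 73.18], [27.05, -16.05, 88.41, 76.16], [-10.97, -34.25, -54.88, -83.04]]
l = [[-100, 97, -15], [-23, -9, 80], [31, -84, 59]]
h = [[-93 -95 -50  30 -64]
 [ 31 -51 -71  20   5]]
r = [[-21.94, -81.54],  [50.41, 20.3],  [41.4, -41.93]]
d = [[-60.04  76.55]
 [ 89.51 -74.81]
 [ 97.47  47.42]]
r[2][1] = -41.93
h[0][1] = -95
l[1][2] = 80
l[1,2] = 80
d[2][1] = 47.42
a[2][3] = -83.04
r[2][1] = -41.93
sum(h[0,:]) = -272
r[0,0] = -21.94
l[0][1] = 97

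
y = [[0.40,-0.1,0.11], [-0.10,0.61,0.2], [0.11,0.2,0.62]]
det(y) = 0.117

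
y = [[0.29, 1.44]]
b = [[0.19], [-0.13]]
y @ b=[[-0.13]]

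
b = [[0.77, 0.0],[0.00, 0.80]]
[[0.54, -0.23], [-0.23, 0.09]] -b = [[-0.23,-0.23], [-0.23,-0.71]]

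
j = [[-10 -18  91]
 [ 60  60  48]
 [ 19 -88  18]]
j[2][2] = 18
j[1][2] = 48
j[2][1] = -88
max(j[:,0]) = 60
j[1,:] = [60, 60, 48]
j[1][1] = 60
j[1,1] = 60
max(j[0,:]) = 91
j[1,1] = 60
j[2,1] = -88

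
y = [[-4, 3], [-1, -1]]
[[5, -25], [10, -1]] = y @ [[-5, 4], [-5, -3]]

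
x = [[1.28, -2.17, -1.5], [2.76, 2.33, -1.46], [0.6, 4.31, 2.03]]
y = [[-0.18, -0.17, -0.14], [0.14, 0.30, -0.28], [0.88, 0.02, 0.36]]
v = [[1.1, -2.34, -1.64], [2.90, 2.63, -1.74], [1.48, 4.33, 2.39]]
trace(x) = 5.64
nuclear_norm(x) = 10.02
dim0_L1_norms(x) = [4.64, 8.81, 4.99]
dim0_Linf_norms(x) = [2.76, 4.31, 2.03]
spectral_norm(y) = 0.98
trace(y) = 0.48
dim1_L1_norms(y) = [0.49, 0.72, 1.26]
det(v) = 23.24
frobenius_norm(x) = 6.84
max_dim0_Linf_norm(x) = 4.31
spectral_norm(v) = 6.21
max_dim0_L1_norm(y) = 1.2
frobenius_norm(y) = 1.08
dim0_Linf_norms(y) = [0.88, 0.3, 0.36]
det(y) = 0.07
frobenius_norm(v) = 7.37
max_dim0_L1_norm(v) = 9.3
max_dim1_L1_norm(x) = 6.94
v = y + x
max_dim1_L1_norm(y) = 1.26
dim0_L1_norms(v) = [5.48, 9.3, 5.77]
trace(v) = 6.12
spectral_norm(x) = 5.72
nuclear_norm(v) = 11.04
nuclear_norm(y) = 1.57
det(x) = 12.42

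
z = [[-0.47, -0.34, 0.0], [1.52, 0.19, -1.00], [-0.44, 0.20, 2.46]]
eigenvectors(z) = [[(0.24-0.36j), 0.24+0.36j, 0.05+0.00j],[(-0.89+0j), (-0.89-0j), (-0.39+0j)],[(0.12-0.04j), 0.12+0.04j, (0.92+0j)]]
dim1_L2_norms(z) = [0.58, 1.83, 2.51]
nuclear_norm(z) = 4.38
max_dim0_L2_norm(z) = 2.66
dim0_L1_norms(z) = [2.43, 0.73, 3.46]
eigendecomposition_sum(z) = [[-0.23+0.26j, (-0.18-0.03j), (-0.06-0.03j)], [0.71+0.09j, 0.15+0.33j, 0.03+0.14j], [-0.10+0.02j, (-0.03-0.04j), (-0.01-0.02j)]] + [[(-0.23-0.26j), -0.18+0.03j, (-0.06+0.03j)], [0.71-0.09j, (0.15-0.33j), 0.03-0.14j], [-0.10-0.02j, (-0.03+0.04j), (-0.01+0.02j)]] + [[-0.01+0.00j,0.01-0.00j,(0.13-0j)], [0.10-0.00j,-0.11+0.00j,(-1.06+0j)], [-0.24+0.00j,(0.27-0j),(2.48-0j)]]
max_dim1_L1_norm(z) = 3.1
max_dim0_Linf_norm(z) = 2.46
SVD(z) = [[-0.07,0.40,-0.92],[0.54,-0.76,-0.37],[-0.84,-0.52,-0.16]] @ diag([2.876492774113676, 1.2829841366158345, 0.21895439174387532]) @ [[0.42,-0.01,-0.91],[-0.87,-0.3,-0.40],[-0.26,0.95,-0.14]]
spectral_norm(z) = 2.88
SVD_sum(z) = [[-0.08, 0.00, 0.18], [0.66, -0.02, -1.40], [-1.02, 0.04, 2.19]] + [[-0.44,-0.15,-0.20],  [0.84,0.29,0.39],  [0.57,0.20,0.27]] + [[0.05, -0.19, 0.03], [0.02, -0.08, 0.01], [0.01, -0.03, 0.00]]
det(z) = 0.81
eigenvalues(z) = [(-0.09+0.58j), (-0.09-0.58j), (2.35+0j)]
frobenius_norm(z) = 3.16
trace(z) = 2.18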